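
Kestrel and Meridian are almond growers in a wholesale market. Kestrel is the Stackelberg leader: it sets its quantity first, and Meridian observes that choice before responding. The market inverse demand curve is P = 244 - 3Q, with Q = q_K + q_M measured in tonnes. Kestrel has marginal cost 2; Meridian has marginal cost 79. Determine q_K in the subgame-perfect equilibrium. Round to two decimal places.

53.17

The follower Meridian best-responds to any q_K: π_M = (244 - 3Q)q_M - 79q_M.
∂π_M/∂q_M = 165 - 3q_K - 6q_M = 0 gives the reaction function q_M = (165 - 3q_K)/6.
Kestrel substitutes q_M(q_K) into its own profit: π_K = q_K(244 - 3q_K - (165 - 3q_K)/2) - 2q_K = (323/2 - (3/2)q_K)q_K - 2q_K.
Maximising: ∂π_K/∂q_K = 319/2 - 3q_K = 0, giving q_K = 319/6.
Then q_M = (165 - 3·(319/6))/6 = 11/12.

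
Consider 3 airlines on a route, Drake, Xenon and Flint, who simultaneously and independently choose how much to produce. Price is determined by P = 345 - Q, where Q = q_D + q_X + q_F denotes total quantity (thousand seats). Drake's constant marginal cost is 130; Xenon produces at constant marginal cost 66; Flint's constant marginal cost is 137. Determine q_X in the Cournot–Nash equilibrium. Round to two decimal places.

103.50

Drake's profit: π_D = (345 - Q)q_D - (130q_D). Setting ∂π_D/∂q_D = 0: 215 - 2q_D - (q_X + q_F) = 0.
Xenon's profit: π_X = (345 - Q)q_X - (66q_X). Setting ∂π_X/∂q_X = 0: 279 - 2q_X - (q_D + q_F) = 0.
Flint's profit: π_F = (345 - Q)q_F - (137q_F). Setting ∂π_F/∂q_F = 0: 208 - 2q_F - (q_D + q_X) = 0.
Adding the 3 conditions: 702 − 2Q − 2Q = 0, i.e. Q = 351/2.
Back-substituting: q_D = (215 − 351/2) = 79/2, q_X = (279 − 351/2) = 207/2, q_F = (208 − 351/2) = 65/2.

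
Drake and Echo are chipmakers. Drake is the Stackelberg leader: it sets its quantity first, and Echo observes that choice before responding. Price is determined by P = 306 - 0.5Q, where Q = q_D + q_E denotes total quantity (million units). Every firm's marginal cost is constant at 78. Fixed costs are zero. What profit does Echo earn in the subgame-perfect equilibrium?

The follower Echo best-responds to any q_D: π_E = (306 - 0.5Q)q_E - 78q_E.
∂π_E/∂q_E = 228 - (1/2)q_D - q_E = 0 gives the reaction function q_E = (228 - (1/2)q_D).
The leader anticipates this reaction. Substituting into P = 306 - 0.5Q gives P = 192 - (1/4)q_D, so π_D = (192 - (1/4)q_D)q_D - 78q_D.
Leader FOC: 114 - (1/2)q_D = 0, so q_D = 228.
Then q_E = (228 - (1/2)·228) = 114.
Price P = 306 - (1/2)·342 = 135.
Echo's profit: (135 - 78)·114 = 6498.

6498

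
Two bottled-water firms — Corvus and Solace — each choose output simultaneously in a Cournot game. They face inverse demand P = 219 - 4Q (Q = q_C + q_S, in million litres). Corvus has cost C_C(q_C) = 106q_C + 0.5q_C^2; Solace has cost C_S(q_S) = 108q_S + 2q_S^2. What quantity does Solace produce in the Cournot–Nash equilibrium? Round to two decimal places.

Corvus's profit: π_C = (219 - 4Q)q_C - (106q_C + (1/2)q_C²). Setting ∂π_C/∂q_C = 0: 113 - 9q_C - 4(q_S) = 0.
Solace's first-order condition: 111 - 12q_S - 4(q_C) = 0.
Best responses: q_C = (113 - 4q_S)/9, q_S = (111 - 4q_C)/12.
Substituting one into the other gives q_C = 228/23 and q_S = 547/92.

5.95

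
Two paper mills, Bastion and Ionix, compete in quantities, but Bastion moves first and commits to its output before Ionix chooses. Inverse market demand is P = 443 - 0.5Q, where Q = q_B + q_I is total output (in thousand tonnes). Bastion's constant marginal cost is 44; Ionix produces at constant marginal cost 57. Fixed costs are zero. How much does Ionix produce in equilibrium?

180

The follower Ionix best-responds to any q_B: π_I = (443 - 0.5Q)q_I - 57q_I.
Setting the follower's marginal profit to zero, 386 - (1/2)q_B - q_I = 0, i.e. q_I = (386 - (1/2)q_B).
Bastion substitutes q_I(q_B) into its own profit: π_B = q_B(443 - (1/2)q_B - (386 - (1/2)q_B)/2) - 44q_B = (250 - (1/4)q_B)q_B - 44q_B.
Leader FOC: 206 - (1/2)q_B = 0, so q_B = 412.
Then q_I = (386 - (1/2)·412) = 180.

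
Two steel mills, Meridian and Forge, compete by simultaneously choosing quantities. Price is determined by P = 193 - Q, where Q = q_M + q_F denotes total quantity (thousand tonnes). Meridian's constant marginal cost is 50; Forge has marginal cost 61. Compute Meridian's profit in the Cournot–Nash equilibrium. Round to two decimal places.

Meridian's profit: π_M = (193 - Q)q_M - (50q_M). Setting ∂π_M/∂q_M = 0: 143 - 2q_M - (q_F) = 0.
Forge's first-order condition: 132 - 2q_F - (q_M) = 0.
Best responses: q_M = (143 - q_F)/2, q_F = (132 - q_M)/2.
Solving the pair: q_M = 154/3, q_F = 121/3.
Price P = 193 - 275/3 = 304/3.
Meridian's profit: (304/3 - 50)·(154/3) = 2635.1111.

2635.11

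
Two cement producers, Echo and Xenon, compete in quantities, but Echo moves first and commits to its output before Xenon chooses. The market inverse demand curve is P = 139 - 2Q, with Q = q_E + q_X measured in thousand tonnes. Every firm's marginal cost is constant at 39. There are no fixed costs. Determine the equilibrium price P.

The follower Xenon best-responds to any q_E: π_X = (139 - 2Q)q_X - 39q_X.
∂π_X/∂q_X = 100 - 2q_E - 4q_X = 0 gives the reaction function q_X = (100 - 2q_E)/4.
Echo substitutes q_X(q_E) into its own profit: π_E = q_E(139 - 2q_E - (100 - 2q_E)/2) - 39q_E = (89 - q_E)q_E - 39q_E.
Leader FOC: 50 - 2q_E = 0, so q_E = 25.
Then q_X = (100 - 2·25)/4 = 25/2.
Total output Q = 75/2, so price P = 139 - 2·(75/2) = 64.

64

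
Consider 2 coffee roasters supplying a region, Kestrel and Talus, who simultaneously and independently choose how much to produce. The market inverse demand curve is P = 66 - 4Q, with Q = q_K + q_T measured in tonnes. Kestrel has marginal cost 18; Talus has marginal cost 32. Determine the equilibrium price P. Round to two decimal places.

Kestrel's profit: π_K = (66 - 4Q)q_K - (18q_K). Setting ∂π_K/∂q_K = 0: 48 - 8q_K - 4(q_T) = 0.
Talus's first-order condition: 34 - 8q_T - 4(q_K) = 0.
So q_K = (48 - 4q_T)/8 and q_T = (34 - 4q_K)/8.
Solving the pair: q_K = 31/6, q_T = 5/3.
Total output Q = 41/6, so price P = 66 - 4·(41/6) = 116/3.

38.67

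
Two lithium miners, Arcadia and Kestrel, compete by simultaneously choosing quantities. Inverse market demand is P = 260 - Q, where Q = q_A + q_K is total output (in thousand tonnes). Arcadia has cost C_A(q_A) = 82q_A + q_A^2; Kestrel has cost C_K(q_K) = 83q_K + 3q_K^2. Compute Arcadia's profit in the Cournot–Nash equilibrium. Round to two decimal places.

Arcadia's profit: π_A = (260 - Q)q_A - (82q_A + q_A²). Setting ∂π_A/∂q_A = 0: 178 - 4q_A - (q_K) = 0.
Kestrel's first-order condition: 177 - 8q_K - (q_A) = 0.
So q_A = (178 - q_K)/4 and q_K = (177 - q_A)/8.
Substituting one into the other gives q_A = 1247/31 and q_K = 530/31.
Price P = 260 - 1777/31 = 202.6774.
Arcadia's profit: 202.6774·(1247/31) - 82·(1247/31) - (1247/31)² = 3236.2310.

3236.23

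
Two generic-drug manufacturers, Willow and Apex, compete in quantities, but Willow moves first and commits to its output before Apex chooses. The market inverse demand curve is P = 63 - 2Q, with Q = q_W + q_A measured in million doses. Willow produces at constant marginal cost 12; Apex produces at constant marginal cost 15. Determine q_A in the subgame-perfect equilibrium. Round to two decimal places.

5.25

Solve by backward induction. Given q_W, the follower Apex maximises π_A = (63 - 2q_W - 2q_A)q_A - 15q_A.
∂π_A/∂q_A = 48 - 2q_W - 4q_A = 0 gives the reaction function q_A = (48 - 2q_W)/4.
The leader anticipates this reaction. Substituting into P = 63 - 2Q gives P = 39 - q_W, so π_W = (39 - q_W)q_W - 12q_W.
Leader FOC: 27 - 2q_W = 0, so q_W = 27/2.
Then q_A = (48 - 2·(27/2))/4 = 21/4.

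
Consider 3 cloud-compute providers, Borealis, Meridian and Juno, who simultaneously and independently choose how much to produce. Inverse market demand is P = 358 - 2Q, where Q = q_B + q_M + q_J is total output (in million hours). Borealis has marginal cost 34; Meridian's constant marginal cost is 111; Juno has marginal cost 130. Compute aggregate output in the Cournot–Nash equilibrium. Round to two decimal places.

99.88

Borealis's profit: π_B = (358 - 2Q)q_B - (34q_B). Setting ∂π_B/∂q_B = 0: 324 - 4q_B - 2(q_M + q_J) = 0.
Meridian's profit: π_M = (358 - 2Q)q_M - (111q_M). Setting ∂π_M/∂q_M = 0: 247 - 4q_M - 2(q_B + q_J) = 0.
Juno's first-order condition: 228 - 4q_J - 2(q_B + q_M) = 0.
Adding the 3 conditions: 799 − 4Q − 4Q = 0, i.e. Q = 799/8.
Back-substituting: q_B = (324 − 799/4)/2 = 497/8, q_M = (247 − 799/4)/2 = 189/8, q_J = (228 − 799/4)/2 = 113/8.
Total output Q = 497/8 + 189/8 + 113/8 = 799/8.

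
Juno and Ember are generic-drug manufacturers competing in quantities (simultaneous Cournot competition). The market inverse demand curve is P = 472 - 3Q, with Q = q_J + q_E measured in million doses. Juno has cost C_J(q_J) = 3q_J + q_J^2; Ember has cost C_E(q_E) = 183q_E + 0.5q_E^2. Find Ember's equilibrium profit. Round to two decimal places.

Juno's profit: π_J = (472 - 3Q)q_J - (3q_J + q_J²). Setting ∂π_J/∂q_J = 0: 469 - 8q_J - 3(q_E) = 0.
Ember's profit: π_E = (472 - 3Q)q_E - (183q_E + (1/2)q_E²). Setting ∂π_E/∂q_E = 0: 289 - 7q_E - 3(q_J) = 0.
Best responses: q_J = (469 - 3q_E)/8, q_E = (289 - 3q_J)/7.
Solving the pair: q_J = 51.4043, q_E = 905/47.
Price P = 472 - 3·70.6596 = 260.0213.
Ember's profit: 260.0213·(905/47) - 183·(905/47) - (1/2)(905/47)² = 1297.6856.

1297.69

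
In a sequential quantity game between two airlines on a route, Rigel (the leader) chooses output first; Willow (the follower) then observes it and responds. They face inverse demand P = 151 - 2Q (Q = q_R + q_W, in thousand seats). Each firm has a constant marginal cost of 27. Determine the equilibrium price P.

Solve by backward induction. Given q_R, the follower Willow maximises π_W = (151 - 2q_R - 2q_W)q_W - 27q_W.
Setting the follower's marginal profit to zero, 124 - 2q_R - 4q_W = 0, i.e. q_W = (124 - 2q_R)/4.
Rigel substitutes q_W(q_R) into its own profit: π_R = q_R(151 - 2q_R - (124 - 2q_R)/2) - 27q_R = (89 - q_R)q_R - 27q_R.
The leader's first-order condition 62 - 2q_R = 0 yields q_R = 31.
Then q_W = (124 - 2·31)/4 = 31/2.
Total output Q = 93/2, so price P = 151 - 2·(93/2) = 58.

58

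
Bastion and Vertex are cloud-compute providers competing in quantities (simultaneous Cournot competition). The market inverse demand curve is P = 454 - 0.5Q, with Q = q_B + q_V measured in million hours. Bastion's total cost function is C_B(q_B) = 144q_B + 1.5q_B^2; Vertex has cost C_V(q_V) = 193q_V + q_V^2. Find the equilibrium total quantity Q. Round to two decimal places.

Bastion's profit: π_B = (454 - 0.5Q)q_B - (144q_B + (3/2)q_B²). Setting ∂π_B/∂q_B = 0: 310 - 4q_B - (1/2)(q_V) = 0.
Vertex's profit: π_V = (454 - 0.5Q)q_V - (193q_V + q_V²). Setting ∂π_V/∂q_V = 0: 261 - 3q_V - (1/2)(q_B) = 0.
Best responses: q_B = (310 - (1/2)q_V)/4, q_V = (261 - (1/2)q_B)/3.
Solving the pair: q_B = 68.0426, q_V = 75.6596.
Total output Q = 68.0426 + 75.6596 = 143.7021.

143.70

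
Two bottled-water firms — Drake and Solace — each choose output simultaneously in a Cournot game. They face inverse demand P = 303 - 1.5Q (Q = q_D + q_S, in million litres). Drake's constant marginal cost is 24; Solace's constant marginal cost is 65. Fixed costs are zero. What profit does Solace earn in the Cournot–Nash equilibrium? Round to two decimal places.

Drake's profit: π_D = (303 - 1.5Q)q_D - (24q_D). Setting ∂π_D/∂q_D = 0: 279 - 3q_D - (3/2)(q_S) = 0.
Solace's first-order condition: 238 - 3q_S - (3/2)(q_D) = 0.
Rearranging gives the reaction functions q_D = (279 - (3/2)q_S)/3 and q_S = (238 - (3/2)q_D)/3.
Solving the pair: q_D = 640/9, q_S = 394/9.
Price P = 303 - (3/2)·(1034/9) = 392/3.
Solace's profit: (392/3 - 65)·(394/9) = 2874.7407.

2874.74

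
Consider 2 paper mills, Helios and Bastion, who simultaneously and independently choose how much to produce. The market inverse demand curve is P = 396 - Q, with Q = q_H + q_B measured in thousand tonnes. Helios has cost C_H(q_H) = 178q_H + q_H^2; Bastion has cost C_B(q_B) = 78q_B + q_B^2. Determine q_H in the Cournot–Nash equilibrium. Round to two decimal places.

Helios's profit: π_H = (396 - Q)q_H - (178q_H + q_H²). Setting ∂π_H/∂q_H = 0: 218 - 4q_H - (q_B) = 0.
Bastion's profit: π_B = (396 - Q)q_B - (78q_B + q_B²). Setting ∂π_B/∂q_B = 0: 318 - 4q_B - (q_H) = 0.
Best responses: q_H = (218 - q_B)/4, q_B = (318 - q_H)/4.
Substituting one into the other gives q_H = 554/15 and q_B = 1054/15.

36.93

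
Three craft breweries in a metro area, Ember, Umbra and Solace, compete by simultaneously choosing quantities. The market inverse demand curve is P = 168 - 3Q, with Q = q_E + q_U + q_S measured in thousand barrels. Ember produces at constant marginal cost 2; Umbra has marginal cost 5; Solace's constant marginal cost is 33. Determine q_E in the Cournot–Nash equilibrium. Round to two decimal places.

16.67

Ember's profit: π_E = (168 - 3Q)q_E - (2q_E). Setting ∂π_E/∂q_E = 0: 166 - 6q_E - 3(q_U + q_S) = 0.
Umbra's profit: π_U = (168 - 3Q)q_U - (5q_U). Setting ∂π_U/∂q_U = 0: 163 - 6q_U - 3(q_E + q_S) = 0.
Solace's first-order condition: 135 - 6q_S - 3(q_E + q_U) = 0.
Adding the 3 conditions: 464 − 6Q − 6Q = 0, i.e. Q = 116/3.
Back-substituting: q_E = (166 − 116)/3 = 50/3, q_U = (163 − 116)/3 = 47/3, q_S = (135 − 116)/3 = 19/3.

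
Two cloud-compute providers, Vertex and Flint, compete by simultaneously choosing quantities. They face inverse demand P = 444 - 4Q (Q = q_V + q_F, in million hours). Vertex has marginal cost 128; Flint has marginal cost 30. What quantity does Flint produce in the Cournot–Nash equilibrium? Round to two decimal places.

42.67

Vertex's profit: π_V = (444 - 4Q)q_V - (128q_V). Setting ∂π_V/∂q_V = 0: 316 - 8q_V - 4(q_F) = 0.
Flint's first-order condition: 414 - 8q_F - 4(q_V) = 0.
Rearranging gives the reaction functions q_V = (316 - 4q_F)/8 and q_F = (414 - 4q_V)/8.
Substituting one into the other gives q_V = 109/6 and q_F = 128/3.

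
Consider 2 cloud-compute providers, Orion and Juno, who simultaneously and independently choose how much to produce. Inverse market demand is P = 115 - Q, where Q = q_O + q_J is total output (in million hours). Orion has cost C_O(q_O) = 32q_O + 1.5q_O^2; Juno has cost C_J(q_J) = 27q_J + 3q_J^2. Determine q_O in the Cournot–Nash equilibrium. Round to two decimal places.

14.77

Orion's profit: π_O = (115 - Q)q_O - (32q_O + (3/2)q_O²). Setting ∂π_O/∂q_O = 0: 83 - 5q_O - (q_J) = 0.
Juno's profit: π_J = (115 - Q)q_J - (27q_J + 3q_J²). Setting ∂π_J/∂q_J = 0: 88 - 8q_J - (q_O) = 0.
So q_O = (83 - q_J)/5 and q_J = (88 - q_O)/8.
Solving the pair: q_O = 192/13, q_J = 119/13.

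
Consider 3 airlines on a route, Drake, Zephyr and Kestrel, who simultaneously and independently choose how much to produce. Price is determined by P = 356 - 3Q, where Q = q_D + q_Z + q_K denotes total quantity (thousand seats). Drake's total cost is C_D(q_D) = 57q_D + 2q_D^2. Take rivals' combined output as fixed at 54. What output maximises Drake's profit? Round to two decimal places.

13.70

With rivals' combined output fixed at 54, Drake's profit is π_D = (356 - 3·54 - 3q_D)q_D - (57q_D + 2q_D²) = (194 - 3q_D)q_D - (57q_D + 2q_D²).
∂π_D/∂q_D = 137 - 10q_D = 0, so q_D = 137/10.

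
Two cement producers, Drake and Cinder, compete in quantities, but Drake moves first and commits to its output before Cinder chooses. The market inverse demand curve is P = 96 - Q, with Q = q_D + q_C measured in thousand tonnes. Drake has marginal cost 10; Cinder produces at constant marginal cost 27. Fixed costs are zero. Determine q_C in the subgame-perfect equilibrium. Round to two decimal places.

Solve by backward induction. Given q_D, the follower Cinder maximises π_C = (96 - q_D - q_C)q_C - 27q_C.
Follower FOC: 69 - q_D - 2q_C = 0, so q_C(q_D) = (69 - q_D)/2.
Drake substitutes q_C(q_D) into its own profit: π_D = q_D(96 - q_D - (69 - q_D)/2) - 10q_D = (123/2 - (1/2)q_D)q_D - 10q_D.
Maximising: ∂π_D/∂q_D = 103/2 - q_D = 0, giving q_D = 103/2.
Then q_C = (69 - 103/2)/2 = 35/4.

8.75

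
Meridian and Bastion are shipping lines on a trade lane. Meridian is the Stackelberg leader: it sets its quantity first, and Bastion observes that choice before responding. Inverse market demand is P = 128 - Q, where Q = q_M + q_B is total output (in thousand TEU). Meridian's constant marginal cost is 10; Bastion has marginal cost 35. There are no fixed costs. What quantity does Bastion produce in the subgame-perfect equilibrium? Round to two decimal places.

The follower Bastion best-responds to any q_M: π_B = (128 - Q)q_B - 35q_B.
Setting the follower's marginal profit to zero, 93 - q_M - 2q_B = 0, i.e. q_B = (93 - q_M)/2.
Meridian substitutes q_B(q_M) into its own profit: π_M = q_M(128 - q_M - (93 - q_M)/2) - 10q_M = (163/2 - (1/2)q_M)q_M - 10q_M.
Maximising: ∂π_M/∂q_M = 143/2 - q_M = 0, giving q_M = 143/2.
Then q_B = (93 - 143/2)/2 = 43/4.

10.75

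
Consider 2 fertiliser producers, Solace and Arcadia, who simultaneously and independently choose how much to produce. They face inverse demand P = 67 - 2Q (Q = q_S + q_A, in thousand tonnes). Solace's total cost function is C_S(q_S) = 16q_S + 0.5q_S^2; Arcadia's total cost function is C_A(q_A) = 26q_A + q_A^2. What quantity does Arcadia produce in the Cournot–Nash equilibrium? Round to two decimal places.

Solace's profit: π_S = (67 - 2Q)q_S - (16q_S + (1/2)q_S²). Setting ∂π_S/∂q_S = 0: 51 - 5q_S - 2(q_A) = 0.
Arcadia's first-order condition: 41 - 6q_A - 2(q_S) = 0.
So q_S = (51 - 2q_A)/5 and q_A = (41 - 2q_S)/6.
Solving the pair: q_S = 112/13, q_A = 103/26.

3.96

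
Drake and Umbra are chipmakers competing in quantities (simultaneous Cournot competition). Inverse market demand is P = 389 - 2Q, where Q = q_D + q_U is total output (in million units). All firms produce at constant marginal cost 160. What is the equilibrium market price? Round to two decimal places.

236.33

Each firm earns π_i = (389 - 2Q)q_i - 160q_i.
First-order condition (treating rivals' output as given): 229 - 4q_i - 2q_j = 0.
By symmetry each firm produces the same amount; substituting q_j = q_i yields q_i = 229/6.
Total output Q = 229/3, so price P = 389 - 2·(229/3) = 709/3.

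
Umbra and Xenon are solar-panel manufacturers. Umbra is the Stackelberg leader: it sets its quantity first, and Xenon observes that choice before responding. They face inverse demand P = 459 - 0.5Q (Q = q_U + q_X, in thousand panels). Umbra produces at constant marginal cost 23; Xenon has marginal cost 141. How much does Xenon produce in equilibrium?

41

The follower Xenon best-responds to any q_U: π_X = (459 - 0.5Q)q_X - 141q_X.
∂π_X/∂q_X = 318 - (1/2)q_U - q_X = 0 gives the reaction function q_X = (318 - (1/2)q_U).
The leader anticipates this reaction. Substituting into P = 459 - 0.5Q gives P = 300 - (1/4)q_U, so π_U = (300 - (1/4)q_U)q_U - 23q_U.
Maximising: ∂π_U/∂q_U = 277 - (1/2)q_U = 0, giving q_U = 554.
Then q_X = (318 - (1/2)·554) = 41.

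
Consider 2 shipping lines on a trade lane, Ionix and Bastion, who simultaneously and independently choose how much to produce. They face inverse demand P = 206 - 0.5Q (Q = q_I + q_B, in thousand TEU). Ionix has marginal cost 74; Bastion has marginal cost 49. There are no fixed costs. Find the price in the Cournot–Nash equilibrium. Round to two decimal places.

109.67

Ionix's profit: π_I = (206 - 0.5Q)q_I - (74q_I). Setting ∂π_I/∂q_I = 0: 132 - q_I - (1/2)(q_B) = 0.
Bastion's first-order condition: 157 - q_B - (1/2)(q_I) = 0.
Best responses: q_I = (132 - (1/2)q_B), q_B = (157 - (1/2)q_I).
Solving the pair: q_I = 214/3, q_B = 364/3.
Total output Q = 578/3, so price P = 206 - (1/2)·(578/3) = 329/3.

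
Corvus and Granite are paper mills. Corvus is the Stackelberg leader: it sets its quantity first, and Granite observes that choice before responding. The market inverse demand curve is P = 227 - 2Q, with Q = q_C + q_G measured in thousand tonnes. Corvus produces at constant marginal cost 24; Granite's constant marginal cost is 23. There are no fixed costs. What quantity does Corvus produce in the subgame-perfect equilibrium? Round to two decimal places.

The follower Granite best-responds to any q_C: π_G = (227 - 2Q)q_G - 23q_G.
Setting the follower's marginal profit to zero, 204 - 2q_C - 4q_G = 0, i.e. q_G = (204 - 2q_C)/4.
Corvus substitutes q_G(q_C) into its own profit: π_C = q_C(227 - 2q_C - (204 - 2q_C)/2) - 24q_C = (125 - q_C)q_C - 24q_C.
Maximising: ∂π_C/∂q_C = 101 - 2q_C = 0, giving q_C = 101/2.
Then q_G = (204 - 2·(101/2))/4 = 103/4.

50.50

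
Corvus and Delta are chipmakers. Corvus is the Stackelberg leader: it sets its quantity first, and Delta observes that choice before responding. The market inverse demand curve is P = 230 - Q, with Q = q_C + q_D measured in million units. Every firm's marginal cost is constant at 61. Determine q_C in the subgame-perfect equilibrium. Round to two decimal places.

Solve by backward induction. Given q_C, the follower Delta maximises π_D = (230 - q_C - q_D)q_D - 61q_D.
∂π_D/∂q_D = 169 - q_C - 2q_D = 0 gives the reaction function q_D = (169 - q_C)/2.
Corvus substitutes q_D(q_C) into its own profit: π_C = q_C(230 - q_C - (169 - q_C)/2) - 61q_C = (291/2 - (1/2)q_C)q_C - 61q_C.
Leader FOC: 169/2 - q_C = 0, so q_C = 169/2.
Then q_D = (169 - 169/2)/2 = 169/4.

84.50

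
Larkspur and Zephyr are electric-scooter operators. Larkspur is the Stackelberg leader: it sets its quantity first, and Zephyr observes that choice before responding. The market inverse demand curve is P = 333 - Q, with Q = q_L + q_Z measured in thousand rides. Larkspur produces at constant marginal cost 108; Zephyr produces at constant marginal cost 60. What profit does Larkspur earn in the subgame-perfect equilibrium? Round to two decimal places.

The follower Zephyr best-responds to any q_L: π_Z = (333 - Q)q_Z - 60q_Z.
∂π_Z/∂q_Z = 273 - q_L - 2q_Z = 0 gives the reaction function q_Z = (273 - q_L)/2.
The leader anticipates this reaction. Substituting into P = 333 - Q gives P = 393/2 - (1/2)q_L, so π_L = (393/2 - (1/2)q_L)q_L - 108q_L.
Maximising: ∂π_L/∂q_L = 177/2 - q_L = 0, giving q_L = 177/2.
Then q_Z = (273 - 177/2)/2 = 369/4.
Price P = 333 - 723/4 = 609/4.
Larkspur's profit: (609/4 - 108)·(177/2) = 3916.1250.

3916.13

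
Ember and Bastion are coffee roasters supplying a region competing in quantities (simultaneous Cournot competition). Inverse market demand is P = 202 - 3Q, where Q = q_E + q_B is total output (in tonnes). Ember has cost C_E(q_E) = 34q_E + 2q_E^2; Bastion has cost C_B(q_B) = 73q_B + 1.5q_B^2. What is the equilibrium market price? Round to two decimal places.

131.22

Ember's profit: π_E = (202 - 3Q)q_E - (34q_E + 2q_E²). Setting ∂π_E/∂q_E = 0: 168 - 10q_E - 3(q_B) = 0.
Bastion's profit: π_B = (202 - 3Q)q_B - (73q_B + (3/2)q_B²). Setting ∂π_B/∂q_B = 0: 129 - 9q_B - 3(q_E) = 0.
So q_E = (168 - 3q_B)/10 and q_B = (129 - 3q_E)/9.
Substituting one into the other gives q_E = 125/9 and q_B = 262/27.
Total output Q = 637/27, so price P = 202 - 3·(637/27) = 1181/9.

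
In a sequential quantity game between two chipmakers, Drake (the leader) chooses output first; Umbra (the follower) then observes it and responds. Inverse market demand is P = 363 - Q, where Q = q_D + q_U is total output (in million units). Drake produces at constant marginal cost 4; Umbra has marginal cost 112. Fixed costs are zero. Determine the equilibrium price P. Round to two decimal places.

The follower Umbra best-responds to any q_D: π_U = (363 - Q)q_U - 112q_U.
Follower FOC: 251 - q_D - 2q_U = 0, so q_U(q_D) = (251 - q_D)/2.
The leader anticipates this reaction. Substituting into P = 363 - Q gives P = 475/2 - (1/2)q_D, so π_D = (475/2 - (1/2)q_D)q_D - 4q_D.
Maximising: ∂π_D/∂q_D = 467/2 - q_D = 0, giving q_D = 467/2.
Then q_U = (251 - 467/2)/2 = 35/4.
Total output Q = 969/4, so price P = 363 - 969/4 = 483/4.

120.75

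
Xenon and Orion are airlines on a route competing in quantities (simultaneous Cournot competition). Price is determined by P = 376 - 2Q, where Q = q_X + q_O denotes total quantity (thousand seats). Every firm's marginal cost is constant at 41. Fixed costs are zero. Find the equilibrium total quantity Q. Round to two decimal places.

A representative firm's profit is π_i = q_i(376 - 2Q) - 41q_i.
Setting ∂π_i/∂q_i = 0 with rivals' quantities fixed: 335 - 4q_i - 2q_j = 0.
With identical firms every q_j equals q_i, so q_j = q_i and 335 = 6q_i, giving q_i = 335/6.
Total output Q = 335/6 + 335/6 = 335/3.

111.67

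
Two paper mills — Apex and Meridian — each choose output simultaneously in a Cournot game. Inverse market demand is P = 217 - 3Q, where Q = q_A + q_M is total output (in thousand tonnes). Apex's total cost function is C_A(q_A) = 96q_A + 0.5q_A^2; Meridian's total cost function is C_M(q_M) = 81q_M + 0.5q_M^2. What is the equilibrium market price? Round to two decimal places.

Apex's profit: π_A = (217 - 3Q)q_A - (96q_A + (1/2)q_A²). Setting ∂π_A/∂q_A = 0: 121 - 7q_A - 3(q_M) = 0.
Meridian's profit: π_M = (217 - 3Q)q_M - (81q_M + (1/2)q_M²). Setting ∂π_M/∂q_M = 0: 136 - 7q_M - 3(q_A) = 0.
So q_A = (121 - 3q_M)/7 and q_M = (136 - 3q_A)/7.
Solving the pair: q_A = 439/40, q_M = 589/40.
Total output Q = 257/10, so price P = 217 - 3·(257/10) = 1399/10.

139.90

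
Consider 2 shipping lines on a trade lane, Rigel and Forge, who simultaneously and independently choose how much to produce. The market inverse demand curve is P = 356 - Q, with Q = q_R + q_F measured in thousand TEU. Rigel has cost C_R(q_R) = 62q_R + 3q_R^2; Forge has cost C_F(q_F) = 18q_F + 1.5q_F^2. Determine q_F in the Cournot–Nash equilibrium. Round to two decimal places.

Rigel's profit: π_R = (356 - Q)q_R - (62q_R + 3q_R²). Setting ∂π_R/∂q_R = 0: 294 - 8q_R - (q_F) = 0.
Forge's profit: π_F = (356 - Q)q_F - (18q_F + (3/2)q_F²). Setting ∂π_F/∂q_F = 0: 338 - 5q_F - (q_R) = 0.
Rearranging gives the reaction functions q_R = (294 - q_F)/8 and q_F = (338 - q_R)/5.
Substituting one into the other gives q_R = 1132/39 and q_F = 61.7949.

61.79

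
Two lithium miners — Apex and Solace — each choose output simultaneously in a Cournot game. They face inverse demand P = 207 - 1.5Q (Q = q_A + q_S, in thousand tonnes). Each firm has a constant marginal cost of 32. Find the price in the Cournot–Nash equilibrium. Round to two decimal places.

Each firm earns π_i = (207 - 1.5Q)q_i - 32q_i.
First-order condition (treating rivals' output as given): 175 - 3q_i - (3/2)q_j = 0.
By symmetry each firm produces the same amount; substituting q_j = q_i yields q_i = 175/(9/2) = 350/9.
Total output Q = 700/9, so price P = 207 - (3/2)·(700/9) = 271/3.

90.33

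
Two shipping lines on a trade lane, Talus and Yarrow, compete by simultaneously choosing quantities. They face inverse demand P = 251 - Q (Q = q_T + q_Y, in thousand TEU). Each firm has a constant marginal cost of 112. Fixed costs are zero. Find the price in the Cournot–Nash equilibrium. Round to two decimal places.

A representative firm's profit is π_i = q_i(251 - Q) - 112q_i.
Setting ∂π_i/∂q_i = 0 with rivals' quantities fixed: 139 - 2q_i - q_j = 0.
By symmetry each firm produces the same amount; substituting q_j = q_i yields q_i = 139/3.
Total output Q = 278/3, so price P = 251 - 278/3 = 475/3.

158.33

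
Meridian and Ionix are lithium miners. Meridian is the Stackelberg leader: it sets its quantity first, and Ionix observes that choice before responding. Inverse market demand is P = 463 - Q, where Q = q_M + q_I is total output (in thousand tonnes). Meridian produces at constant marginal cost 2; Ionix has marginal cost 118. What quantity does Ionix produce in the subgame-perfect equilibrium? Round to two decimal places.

The follower Ionix best-responds to any q_M: π_I = (463 - Q)q_I - 118q_I.
∂π_I/∂q_I = 345 - q_M - 2q_I = 0 gives the reaction function q_I = (345 - q_M)/2.
The leader anticipates this reaction. Substituting into P = 463 - Q gives P = 581/2 - (1/2)q_M, so π_M = (581/2 - (1/2)q_M)q_M - 2q_M.
The leader's first-order condition 577/2 - q_M = 0 yields q_M = 577/2.
Then q_I = (345 - 577/2)/2 = 113/4.

28.25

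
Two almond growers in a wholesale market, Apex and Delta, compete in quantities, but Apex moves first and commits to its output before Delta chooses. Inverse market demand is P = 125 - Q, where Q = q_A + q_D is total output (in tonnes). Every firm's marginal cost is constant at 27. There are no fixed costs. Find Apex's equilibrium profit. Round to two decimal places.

Solve by backward induction. Given q_A, the follower Delta maximises π_D = (125 - q_A - q_D)q_D - 27q_D.
Follower FOC: 98 - q_A - 2q_D = 0, so q_D(q_A) = (98 - q_A)/2.
Apex substitutes q_D(q_A) into its own profit: π_A = q_A(125 - q_A - (98 - q_A)/2) - 27q_A = (76 - (1/2)q_A)q_A - 27q_A.
The leader's first-order condition 49 - q_A = 0 yields q_A = 49.
Then q_D = (98 - 49)/2 = 49/2.
Price P = 125 - 147/2 = 103/2.
Apex's profit: (103/2 - 27)·49 = 1200.5000.

1200.50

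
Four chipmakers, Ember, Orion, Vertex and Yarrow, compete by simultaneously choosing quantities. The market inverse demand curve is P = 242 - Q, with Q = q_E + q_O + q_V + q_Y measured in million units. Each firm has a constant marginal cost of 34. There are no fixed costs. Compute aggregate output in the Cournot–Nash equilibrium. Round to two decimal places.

Each firm earns π_i = (242 - Q)q_i - 34q_i.
First-order condition (treating rivals' output as given): 208 - 2q_i - Σ_{j≠i} q_j = 0.
With identical firms every q_j equals q_i, so Σ_{j≠i} q_j = 3q_i and 208 = 5q_i, giving q_i = 208/5.
Total output Q = 208/5 + 208/5 + 208/5 + 208/5 = 832/5.

166.40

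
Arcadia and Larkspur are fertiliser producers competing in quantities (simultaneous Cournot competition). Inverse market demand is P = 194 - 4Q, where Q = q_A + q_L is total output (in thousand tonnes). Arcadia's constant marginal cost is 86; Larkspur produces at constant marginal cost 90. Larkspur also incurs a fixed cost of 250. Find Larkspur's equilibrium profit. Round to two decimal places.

27.78

Arcadia's profit: π_A = (194 - 4Q)q_A - (86q_A). Setting ∂π_A/∂q_A = 0: 108 - 8q_A - 4(q_L) = 0.
Larkspur's first-order condition: 104 - 8q_L - 4(q_A) = 0.
So q_A = (108 - 4q_L)/8 and q_L = (104 - 4q_A)/8.
Substituting one into the other gives q_A = 28/3 and q_L = 25/3.
Price P = 194 - 4·(53/3) = 370/3.
Larkspur's profit: (370/3 - 90)·(25/3) - 250 = 250/9.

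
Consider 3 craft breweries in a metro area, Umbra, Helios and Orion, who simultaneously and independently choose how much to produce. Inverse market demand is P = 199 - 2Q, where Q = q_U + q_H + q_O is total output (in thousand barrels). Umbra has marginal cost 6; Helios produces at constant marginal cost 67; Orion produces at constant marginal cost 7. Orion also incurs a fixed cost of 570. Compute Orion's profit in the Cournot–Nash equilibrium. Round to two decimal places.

1398.78

Umbra's profit: π_U = (199 - 2Q)q_U - (6q_U). Setting ∂π_U/∂q_U = 0: 193 - 4q_U - 2(q_H + q_O) = 0.
Helios's first-order condition: 132 - 4q_H - 2(q_U + q_O) = 0.
Orion's first-order condition: 192 - 4q_O - 2(q_U + q_H) = 0.
Adding the 3 first-order conditions: 517 − 8Q = 0, so Q = 517/8.
Back-substituting: q_U = (193 − 517/4)/2 = 255/8, q_H = (132 − 517/4)/2 = 11/8, q_O = (192 − 517/4)/2 = 251/8.
Price P = 199 - 2·(517/8) = 279/4.
Orion's profit: (279/4 - 7)·(251/8) - 570 = 1398.7813.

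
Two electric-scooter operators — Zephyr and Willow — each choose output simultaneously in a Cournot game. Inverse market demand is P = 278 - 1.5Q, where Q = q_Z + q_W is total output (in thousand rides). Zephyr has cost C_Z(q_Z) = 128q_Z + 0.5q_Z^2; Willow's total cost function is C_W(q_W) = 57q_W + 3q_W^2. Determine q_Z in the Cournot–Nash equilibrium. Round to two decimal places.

30.18

Zephyr's profit: π_Z = (278 - 1.5Q)q_Z - (128q_Z + (1/2)q_Z²). Setting ∂π_Z/∂q_Z = 0: 150 - 4q_Z - (3/2)(q_W) = 0.
Willow's first-order condition: 221 - 9q_W - (3/2)(q_Z) = 0.
Rearranging gives the reaction functions q_Z = (150 - (3/2)q_W)/4 and q_W = (221 - (3/2)q_Z)/9.
Solving the pair: q_Z = 1358/45, q_W = 19.5259.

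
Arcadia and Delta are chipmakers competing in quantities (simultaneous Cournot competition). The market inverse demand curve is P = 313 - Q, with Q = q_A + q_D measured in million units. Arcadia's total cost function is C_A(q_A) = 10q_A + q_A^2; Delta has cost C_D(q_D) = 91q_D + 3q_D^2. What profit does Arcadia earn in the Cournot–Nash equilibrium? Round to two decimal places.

10091.16

Arcadia's profit: π_A = (313 - Q)q_A - (10q_A + q_A²). Setting ∂π_A/∂q_A = 0: 303 - 4q_A - (q_D) = 0.
Delta's profit: π_D = (313 - Q)q_D - (91q_D + 3q_D²). Setting ∂π_D/∂q_D = 0: 222 - 8q_D - (q_A) = 0.
So q_A = (303 - q_D)/4 and q_D = (222 - q_A)/8.
Substituting one into the other gives q_A = 71.0323 and q_D = 585/31.
Price P = 313 - 89.9032 = 223.0968.
Arcadia's profit: 223.0968·71.0323 - 10·71.0323 - 71.0323² = 10091.1634.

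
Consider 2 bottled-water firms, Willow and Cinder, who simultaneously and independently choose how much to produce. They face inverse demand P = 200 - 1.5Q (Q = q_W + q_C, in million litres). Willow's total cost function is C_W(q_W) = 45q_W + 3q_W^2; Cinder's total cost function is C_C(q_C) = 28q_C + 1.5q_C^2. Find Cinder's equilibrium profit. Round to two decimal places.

Willow's profit: π_W = (200 - 1.5Q)q_W - (45q_W + 3q_W²). Setting ∂π_W/∂q_W = 0: 155 - 9q_W - (3/2)(q_C) = 0.
Cinder's first-order condition: 172 - 6q_C - (3/2)(q_W) = 0.
Rearranging gives the reaction functions q_W = (155 - (3/2)q_C)/9 and q_C = (172 - (3/2)q_W)/6.
Solving the pair: q_W = 896/69, q_C = 1754/69.
Price P = 200 - (3/2)·38.4058 = 142.3913.
Cinder's profit: 142.3913·(1754/69) - 28·(1754/69) - (3/2)(1754/69)² = 1938.5734.

1938.57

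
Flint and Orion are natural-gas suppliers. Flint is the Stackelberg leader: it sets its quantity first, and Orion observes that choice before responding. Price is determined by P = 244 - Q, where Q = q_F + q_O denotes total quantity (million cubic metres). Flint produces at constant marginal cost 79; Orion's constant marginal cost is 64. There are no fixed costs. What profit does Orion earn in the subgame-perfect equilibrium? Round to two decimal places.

2756.25

Solve by backward induction. Given q_F, the follower Orion maximises π_O = (244 - q_F - q_O)q_O - 64q_O.
Follower FOC: 180 - q_F - 2q_O = 0, so q_O(q_F) = (180 - q_F)/2.
Flint substitutes q_O(q_F) into its own profit: π_F = q_F(244 - q_F - (180 - q_F)/2) - 79q_F = (154 - (1/2)q_F)q_F - 79q_F.
Maximising: ∂π_F/∂q_F = 75 - q_F = 0, giving q_F = 75.
Then q_O = (180 - 75)/2 = 105/2.
Price P = 244 - 255/2 = 233/2.
Orion's profit: (233/2 - 64)·(105/2) = 2756.2500.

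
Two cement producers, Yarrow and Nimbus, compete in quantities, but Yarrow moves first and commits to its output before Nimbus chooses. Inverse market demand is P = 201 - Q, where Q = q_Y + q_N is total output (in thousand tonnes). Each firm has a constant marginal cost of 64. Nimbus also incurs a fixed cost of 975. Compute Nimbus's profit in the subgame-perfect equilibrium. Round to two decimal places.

198.06

Solve by backward induction. Given q_Y, the follower Nimbus maximises π_N = (201 - q_Y - q_N)q_N - 64q_N.
Follower FOC: 137 - q_Y - 2q_N = 0, so q_N(q_Y) = (137 - q_Y)/2.
Yarrow substitutes q_N(q_Y) into its own profit: π_Y = q_Y(201 - q_Y - (137 - q_Y)/2) - 64q_Y = (265/2 - (1/2)q_Y)q_Y - 64q_Y.
The leader's first-order condition 137/2 - q_Y = 0 yields q_Y = 137/2.
Then q_N = (137 - 137/2)/2 = 137/4.
Price P = 201 - 411/4 = 393/4.
Nimbus's profit: (393/4 - 64)·(137/4) - 975 = 198.0625.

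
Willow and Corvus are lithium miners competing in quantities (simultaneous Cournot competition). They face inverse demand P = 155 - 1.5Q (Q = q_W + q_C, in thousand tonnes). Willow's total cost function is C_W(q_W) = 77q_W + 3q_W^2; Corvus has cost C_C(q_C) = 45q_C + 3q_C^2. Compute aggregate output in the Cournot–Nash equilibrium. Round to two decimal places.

17.90

Willow's profit: π_W = (155 - 1.5Q)q_W - (77q_W + 3q_W²). Setting ∂π_W/∂q_W = 0: 78 - 9q_W - (3/2)(q_C) = 0.
Corvus's profit: π_C = (155 - 1.5Q)q_C - (45q_C + 3q_C²). Setting ∂π_C/∂q_C = 0: 110 - 9q_C - (3/2)(q_W) = 0.
So q_W = (78 - (3/2)q_C)/9 and q_C = (110 - (3/2)q_W)/9.
Substituting one into the other gives q_W = 716/105 and q_C = 388/35.
Total output Q = 716/105 + 388/35 = 376/21.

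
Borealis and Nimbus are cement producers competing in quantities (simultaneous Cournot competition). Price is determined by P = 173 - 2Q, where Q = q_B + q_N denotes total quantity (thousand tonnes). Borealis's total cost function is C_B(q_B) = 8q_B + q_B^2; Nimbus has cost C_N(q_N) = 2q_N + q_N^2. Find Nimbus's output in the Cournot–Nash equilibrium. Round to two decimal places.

21.75

Borealis's profit: π_B = (173 - 2Q)q_B - (8q_B + q_B²). Setting ∂π_B/∂q_B = 0: 165 - 6q_B - 2(q_N) = 0.
Nimbus's profit: π_N = (173 - 2Q)q_N - (2q_N + q_N²). Setting ∂π_N/∂q_N = 0: 171 - 6q_N - 2(q_B) = 0.
Rearranging gives the reaction functions q_B = (165 - 2q_N)/6 and q_N = (171 - 2q_B)/6.
Solving the pair: q_B = 81/4, q_N = 87/4.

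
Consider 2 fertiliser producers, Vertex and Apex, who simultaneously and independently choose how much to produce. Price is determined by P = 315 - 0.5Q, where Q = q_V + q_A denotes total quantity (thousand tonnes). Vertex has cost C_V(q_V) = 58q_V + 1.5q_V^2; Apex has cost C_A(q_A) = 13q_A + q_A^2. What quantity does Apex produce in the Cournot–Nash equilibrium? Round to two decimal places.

91.87

Vertex's profit: π_V = (315 - 0.5Q)q_V - (58q_V + (3/2)q_V²). Setting ∂π_V/∂q_V = 0: 257 - 4q_V - (1/2)(q_A) = 0.
Apex's first-order condition: 302 - 3q_A - (1/2)(q_V) = 0.
Best responses: q_V = (257 - (1/2)q_A)/4, q_A = (302 - (1/2)q_V)/3.
Solving the pair: q_V = 52.7660, q_A = 91.8723.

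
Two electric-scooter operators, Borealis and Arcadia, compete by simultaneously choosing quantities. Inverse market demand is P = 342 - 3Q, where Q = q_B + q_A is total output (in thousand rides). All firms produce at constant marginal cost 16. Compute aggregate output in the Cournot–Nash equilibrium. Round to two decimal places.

A representative firm's profit is π_i = q_i(342 - 3Q) - 16q_i.
First-order condition (treating rivals' output as given): 326 - 6q_i - 3q_j = 0.
By symmetry each firm produces the same amount; substituting q_j = q_i yields q_i = 326/9.
Total output Q = 326/9 + 326/9 = 652/9.

72.44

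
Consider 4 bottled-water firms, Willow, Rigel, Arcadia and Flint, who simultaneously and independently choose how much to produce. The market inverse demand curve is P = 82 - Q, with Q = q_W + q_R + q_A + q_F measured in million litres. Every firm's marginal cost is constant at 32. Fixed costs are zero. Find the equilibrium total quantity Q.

A representative firm's profit is π_i = q_i(82 - Q) - 32q_i.
Setting ∂π_i/∂q_i = 0 with rivals' quantities fixed: 50 - 2q_i - Σ_{j≠i} q_j = 0.
By symmetry each firm produces the same amount; substituting Σ_{j≠i} q_j = 3q_i yields q_i = 50/5 = 10.
Total output Q = 10 + 10 + 10 + 10 = 40.

40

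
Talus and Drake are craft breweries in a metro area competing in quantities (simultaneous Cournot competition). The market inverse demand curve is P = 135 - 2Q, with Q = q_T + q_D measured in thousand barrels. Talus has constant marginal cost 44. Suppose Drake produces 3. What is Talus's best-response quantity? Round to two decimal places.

With the rival's output fixed at 3, Talus's profit is π_T = (135 - 2·3 - 2q_T)q_T - (44q_T) = (129 - 2q_T)q_T - (44q_T).
∂π_T/∂q_T = 85 - 4q_T = 0, so q_T = 85/4.

21.25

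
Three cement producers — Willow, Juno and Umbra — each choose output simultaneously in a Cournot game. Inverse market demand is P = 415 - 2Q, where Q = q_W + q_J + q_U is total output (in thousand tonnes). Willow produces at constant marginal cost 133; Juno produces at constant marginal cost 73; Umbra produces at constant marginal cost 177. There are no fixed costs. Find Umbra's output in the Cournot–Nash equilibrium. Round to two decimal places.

11.25

Willow's profit: π_W = (415 - 2Q)q_W - (133q_W). Setting ∂π_W/∂q_W = 0: 282 - 4q_W - 2(q_J + q_U) = 0.
Juno's first-order condition: 342 - 4q_J - 2(q_W + q_U) = 0.
Umbra's first-order condition: 238 - 4q_U - 2(q_W + q_J) = 0.
Adding the 3 conditions: 862 − 4Q − 4Q = 0, i.e. Q = 431/4.
Back-substituting: q_W = (282 − 431/2)/2 = 133/4, q_J = (342 − 431/2)/2 = 253/4, q_U = (238 − 431/2)/2 = 45/4.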